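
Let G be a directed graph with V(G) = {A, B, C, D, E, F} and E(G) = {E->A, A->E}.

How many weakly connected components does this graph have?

From A: component {A, E}.
From B: component {B}.
From C: component {C}.
From D: component {D}.
From F: component {F}.
That's 5 components.

5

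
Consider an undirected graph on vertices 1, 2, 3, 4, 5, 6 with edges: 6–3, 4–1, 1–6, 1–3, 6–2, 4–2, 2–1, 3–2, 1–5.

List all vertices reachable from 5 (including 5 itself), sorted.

1, 2, 3, 4, 5, 6

Start at 5.
Its neighbours: 1.
Then their neighbours: 2, 3, 4, 6.
Every vertex is now reached.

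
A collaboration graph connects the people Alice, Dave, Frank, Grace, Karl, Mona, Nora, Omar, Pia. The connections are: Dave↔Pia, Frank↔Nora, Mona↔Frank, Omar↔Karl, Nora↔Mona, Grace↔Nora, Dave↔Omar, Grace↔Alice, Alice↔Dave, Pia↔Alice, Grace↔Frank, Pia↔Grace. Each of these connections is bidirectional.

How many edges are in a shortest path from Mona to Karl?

6

Distance 0: Mona.
Distance 1: Frank, Nora.
Distance 2: Grace.
Distance 3: Alice, Pia.
Distance 4: Dave.
Distance 5: Omar.
Distance 6: Karl — contains Karl.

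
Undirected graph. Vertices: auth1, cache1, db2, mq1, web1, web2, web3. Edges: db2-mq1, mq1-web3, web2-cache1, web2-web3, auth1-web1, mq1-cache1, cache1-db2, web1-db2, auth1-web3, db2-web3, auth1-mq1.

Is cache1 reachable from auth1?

Explore from auth1.
Distance 1: reach mq1, web1, web3.
Distance 2: reach cache1, db2, web2.
Found cache1.

Yes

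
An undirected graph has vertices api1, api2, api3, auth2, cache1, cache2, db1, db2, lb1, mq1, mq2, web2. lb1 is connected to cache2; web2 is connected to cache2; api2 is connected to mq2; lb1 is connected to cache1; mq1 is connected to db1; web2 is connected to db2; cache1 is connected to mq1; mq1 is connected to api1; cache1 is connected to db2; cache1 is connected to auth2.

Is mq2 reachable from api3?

No

api3 has no edges, so nothing is reachable from it.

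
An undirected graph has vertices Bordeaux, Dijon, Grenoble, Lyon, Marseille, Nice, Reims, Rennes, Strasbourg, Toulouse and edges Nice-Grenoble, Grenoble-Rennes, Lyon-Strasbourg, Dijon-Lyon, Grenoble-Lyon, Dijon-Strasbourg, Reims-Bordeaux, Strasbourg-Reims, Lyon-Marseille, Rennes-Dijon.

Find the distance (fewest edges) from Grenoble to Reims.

3

Distance 0: Grenoble.
Distance 1: Lyon, Nice, Rennes.
Distance 2: Dijon, Marseille, Strasbourg.
Distance 3: Reims — contains Reims.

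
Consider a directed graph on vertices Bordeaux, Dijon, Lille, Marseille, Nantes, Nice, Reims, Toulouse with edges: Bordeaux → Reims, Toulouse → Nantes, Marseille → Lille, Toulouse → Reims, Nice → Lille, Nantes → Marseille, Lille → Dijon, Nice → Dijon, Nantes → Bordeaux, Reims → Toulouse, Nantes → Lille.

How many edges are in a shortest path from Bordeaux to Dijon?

5

Distance 0: Bordeaux.
Distance 1: Reims.
Distance 2: Toulouse.
Distance 3: Nantes.
Distance 4: Lille, Marseille.
Distance 5: Dijon — contains Dijon.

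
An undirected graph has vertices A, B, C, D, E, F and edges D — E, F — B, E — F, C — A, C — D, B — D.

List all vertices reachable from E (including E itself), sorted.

A, B, C, D, E, F

Start at E.
Its neighbours: D, F.
Then their neighbours: B, C.
Then next layer: A.
Every vertex is now reached.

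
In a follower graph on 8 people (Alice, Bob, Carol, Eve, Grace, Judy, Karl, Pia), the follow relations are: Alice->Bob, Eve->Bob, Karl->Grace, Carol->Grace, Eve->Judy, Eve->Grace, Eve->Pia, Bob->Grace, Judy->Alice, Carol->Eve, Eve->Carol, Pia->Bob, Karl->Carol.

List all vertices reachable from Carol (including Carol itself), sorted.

Alice, Bob, Carol, Eve, Grace, Judy, Pia

Start at Carol.
Its neighbours: Eve, Grace.
Then their neighbours: Bob, Judy, Pia.
Then next layer: Alice.
Nothing further is reachable.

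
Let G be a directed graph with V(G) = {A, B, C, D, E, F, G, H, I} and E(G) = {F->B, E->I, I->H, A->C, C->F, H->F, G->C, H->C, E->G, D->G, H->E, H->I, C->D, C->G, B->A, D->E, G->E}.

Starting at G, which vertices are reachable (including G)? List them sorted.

A, B, C, D, E, F, G, H, I

Start at G.
Its neighbours: C, E.
Then their neighbours: D, F, I.
Then next layer: B, H.
Then next layer: A.
Every vertex is now reached.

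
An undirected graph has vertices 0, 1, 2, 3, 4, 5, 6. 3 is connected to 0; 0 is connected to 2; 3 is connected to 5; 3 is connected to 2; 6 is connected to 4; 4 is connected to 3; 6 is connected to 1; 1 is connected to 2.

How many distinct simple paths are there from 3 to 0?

3–0
3–2–0
3–4–6–1–2–0

3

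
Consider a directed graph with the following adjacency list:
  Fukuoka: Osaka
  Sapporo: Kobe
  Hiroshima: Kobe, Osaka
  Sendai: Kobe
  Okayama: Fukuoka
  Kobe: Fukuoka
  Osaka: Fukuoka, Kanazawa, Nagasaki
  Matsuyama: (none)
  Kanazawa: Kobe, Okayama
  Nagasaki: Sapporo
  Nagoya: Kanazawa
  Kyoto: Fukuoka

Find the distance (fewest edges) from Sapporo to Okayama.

5

Distance 0: Sapporo.
Distance 1: Kobe.
Distance 2: Fukuoka.
Distance 3: Osaka.
Distance 4: Kanazawa, Nagasaki.
Distance 5: Okayama — contains Okayama.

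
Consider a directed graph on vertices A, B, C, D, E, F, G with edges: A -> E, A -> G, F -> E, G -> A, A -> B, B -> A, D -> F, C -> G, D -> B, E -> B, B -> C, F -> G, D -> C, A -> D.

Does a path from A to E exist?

Explore from A.
Distance 1: reach B, D, E, G.
Found E.

Yes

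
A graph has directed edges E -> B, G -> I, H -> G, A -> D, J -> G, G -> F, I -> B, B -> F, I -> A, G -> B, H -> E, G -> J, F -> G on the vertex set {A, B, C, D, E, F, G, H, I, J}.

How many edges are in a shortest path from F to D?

Distance 0: F.
Distance 1: G.
Distance 2: B, I, J.
Distance 3: A.
Distance 4: D — contains D.

4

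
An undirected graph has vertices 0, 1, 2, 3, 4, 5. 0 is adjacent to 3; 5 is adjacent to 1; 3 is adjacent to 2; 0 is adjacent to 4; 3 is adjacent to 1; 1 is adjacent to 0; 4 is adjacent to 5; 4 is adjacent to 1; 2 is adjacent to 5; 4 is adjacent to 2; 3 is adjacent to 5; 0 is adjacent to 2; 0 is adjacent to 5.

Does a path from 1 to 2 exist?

Explore from 1.
Distance 1: reach 0, 3, 4, 5.
Distance 2: reach 2.
Found 2.

Yes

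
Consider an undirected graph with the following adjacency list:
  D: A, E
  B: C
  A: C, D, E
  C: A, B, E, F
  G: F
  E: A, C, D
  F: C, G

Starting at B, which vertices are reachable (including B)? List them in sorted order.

A, B, C, D, E, F, G

Start at B.
Its neighbours: C.
Then their neighbours: A, E, F.
Then next layer: D, G.
Every vertex is now reached.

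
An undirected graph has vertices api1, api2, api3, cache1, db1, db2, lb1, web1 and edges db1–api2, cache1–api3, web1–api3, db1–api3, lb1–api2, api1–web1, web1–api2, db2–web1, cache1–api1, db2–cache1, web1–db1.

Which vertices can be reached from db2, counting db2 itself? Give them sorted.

Start at db2.
Its neighbours: cache1, web1.
Then their neighbours: api1, api2, api3, db1.
Then next layer: lb1.
Every vertex is now reached.

api1, api2, api3, cache1, db1, db2, lb1, web1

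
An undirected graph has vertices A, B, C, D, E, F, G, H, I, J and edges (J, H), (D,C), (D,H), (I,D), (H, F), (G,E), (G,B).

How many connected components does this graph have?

From A: component {A}.
From B: component {B, E, G}.
From C: component {C, D, F, H, I, J}.
That's 3 components.

3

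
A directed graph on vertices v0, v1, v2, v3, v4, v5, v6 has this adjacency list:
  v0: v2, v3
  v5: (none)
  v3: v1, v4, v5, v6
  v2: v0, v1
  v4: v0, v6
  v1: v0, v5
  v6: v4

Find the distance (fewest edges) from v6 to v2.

Distance 0: v6.
Distance 1: v4.
Distance 2: v0.
Distance 3: v2, v3 — contains v2.

3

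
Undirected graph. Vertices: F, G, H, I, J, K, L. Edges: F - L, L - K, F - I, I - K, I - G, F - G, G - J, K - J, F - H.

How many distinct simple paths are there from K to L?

K–I–F–L
K–I–G–F–L
K–J–G–F–L
K–J–G–I–F–L
K–L

5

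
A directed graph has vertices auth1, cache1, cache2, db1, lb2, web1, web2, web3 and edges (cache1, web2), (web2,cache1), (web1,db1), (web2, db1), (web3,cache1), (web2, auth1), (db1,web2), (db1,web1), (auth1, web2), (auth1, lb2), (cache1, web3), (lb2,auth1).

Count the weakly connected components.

2

From auth1: component {auth1, cache1, db1, lb2, web1, web2, web3}.
From cache2: component {cache2}.
That's 2 components.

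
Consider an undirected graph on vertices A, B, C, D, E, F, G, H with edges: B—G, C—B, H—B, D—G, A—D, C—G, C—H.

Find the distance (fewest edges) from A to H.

Distance 0: A.
Distance 1: D.
Distance 2: G.
Distance 3: B, C.
Distance 4: H — contains H.

4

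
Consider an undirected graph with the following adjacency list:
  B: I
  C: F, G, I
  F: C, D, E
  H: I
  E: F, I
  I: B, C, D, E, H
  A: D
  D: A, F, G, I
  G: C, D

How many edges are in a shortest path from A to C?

3

Distance 0: A.
Distance 1: D.
Distance 2: F, G, I.
Distance 3: B, C, E, H — contains C.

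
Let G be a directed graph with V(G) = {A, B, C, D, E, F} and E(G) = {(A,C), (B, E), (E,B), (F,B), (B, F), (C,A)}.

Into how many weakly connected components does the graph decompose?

From A: component {A, C}.
From B: component {B, E, F}.
From D: component {D}.
That's 3 components.

3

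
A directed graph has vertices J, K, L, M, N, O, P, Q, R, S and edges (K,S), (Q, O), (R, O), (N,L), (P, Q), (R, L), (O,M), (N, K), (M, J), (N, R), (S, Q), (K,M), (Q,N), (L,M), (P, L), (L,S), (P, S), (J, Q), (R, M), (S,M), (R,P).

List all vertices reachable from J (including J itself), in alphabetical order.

J, K, L, M, N, O, P, Q, R, S

Start at J.
Its neighbours: Q.
Then their neighbours: N, O.
Then next layer: K, L, M, R.
Then next layer: P, S.
Every vertex is now reached.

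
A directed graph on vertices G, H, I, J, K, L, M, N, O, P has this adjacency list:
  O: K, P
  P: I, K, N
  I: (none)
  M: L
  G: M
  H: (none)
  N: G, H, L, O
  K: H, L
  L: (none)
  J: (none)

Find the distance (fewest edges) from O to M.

Distance 0: O.
Distance 1: K, P.
Distance 2: H, I, L, N.
Distance 3: G.
Distance 4: M — contains M.

4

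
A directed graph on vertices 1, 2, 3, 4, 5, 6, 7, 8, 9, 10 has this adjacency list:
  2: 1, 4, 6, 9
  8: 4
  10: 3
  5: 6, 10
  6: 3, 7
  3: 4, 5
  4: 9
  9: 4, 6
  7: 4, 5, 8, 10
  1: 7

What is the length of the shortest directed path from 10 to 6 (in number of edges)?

3

Distance 0: 10.
Distance 1: 3.
Distance 2: 4, 5.
Distance 3: 6, 9 — contains 6.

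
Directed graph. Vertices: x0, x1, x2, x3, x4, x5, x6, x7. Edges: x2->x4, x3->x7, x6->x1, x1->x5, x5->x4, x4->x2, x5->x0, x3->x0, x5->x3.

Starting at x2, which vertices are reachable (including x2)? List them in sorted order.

Start at x2.
Its neighbours: x4.
Nothing further is reachable.

x2, x4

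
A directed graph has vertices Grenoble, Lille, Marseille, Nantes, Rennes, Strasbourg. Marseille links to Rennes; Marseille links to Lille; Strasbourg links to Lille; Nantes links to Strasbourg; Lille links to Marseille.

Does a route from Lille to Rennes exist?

Explore from Lille.
Distance 1: reach Marseille.
Distance 2: reach Rennes.
Found Rennes.

Yes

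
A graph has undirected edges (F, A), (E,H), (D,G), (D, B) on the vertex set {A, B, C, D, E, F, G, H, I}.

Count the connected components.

From A: component {A, F}.
From B: component {B, D, G}.
From C: component {C}.
From E: component {E, H}.
From I: component {I}.
That's 5 components.

5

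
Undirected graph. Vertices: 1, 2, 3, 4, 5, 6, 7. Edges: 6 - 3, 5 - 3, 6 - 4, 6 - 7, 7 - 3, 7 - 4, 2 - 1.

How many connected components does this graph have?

2

From 1: component {1, 2}.
From 3: component {3, 4, 5, 6, 7}.
That's 2 components.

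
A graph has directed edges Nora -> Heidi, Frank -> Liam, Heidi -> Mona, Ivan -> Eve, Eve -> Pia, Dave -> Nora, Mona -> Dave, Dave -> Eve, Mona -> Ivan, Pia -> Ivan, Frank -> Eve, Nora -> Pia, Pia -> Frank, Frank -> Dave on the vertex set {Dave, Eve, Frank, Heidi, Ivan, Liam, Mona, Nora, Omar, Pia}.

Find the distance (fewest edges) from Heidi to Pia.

Distance 0: Heidi.
Distance 1: Mona.
Distance 2: Dave, Ivan.
Distance 3: Eve, Nora.
Distance 4: Pia — contains Pia.

4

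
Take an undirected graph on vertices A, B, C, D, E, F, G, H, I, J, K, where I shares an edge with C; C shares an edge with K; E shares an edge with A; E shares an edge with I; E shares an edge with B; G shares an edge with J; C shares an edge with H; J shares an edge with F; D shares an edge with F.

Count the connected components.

From A: component {A, B, C, E, H, I, K}.
From D: component {D, F, G, J}.
That's 2 components.

2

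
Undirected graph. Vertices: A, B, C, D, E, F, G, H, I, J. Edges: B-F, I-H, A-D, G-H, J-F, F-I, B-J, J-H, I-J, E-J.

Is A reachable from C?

No

C has no edges, so nothing is reachable from it.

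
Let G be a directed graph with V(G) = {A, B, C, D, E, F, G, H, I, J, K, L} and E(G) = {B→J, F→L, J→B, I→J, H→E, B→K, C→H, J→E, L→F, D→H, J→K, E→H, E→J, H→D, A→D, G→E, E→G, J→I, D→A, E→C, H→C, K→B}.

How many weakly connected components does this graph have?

2

From A: component {A, B, C, D, E, G, H, I, J, K}.
From F: component {F, L}.
That's 2 components.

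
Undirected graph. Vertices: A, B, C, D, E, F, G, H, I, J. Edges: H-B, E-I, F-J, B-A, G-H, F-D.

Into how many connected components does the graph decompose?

4

From A: component {A, B, G, H}.
From C: component {C}.
From D: component {D, F, J}.
From E: component {E, I}.
That's 4 components.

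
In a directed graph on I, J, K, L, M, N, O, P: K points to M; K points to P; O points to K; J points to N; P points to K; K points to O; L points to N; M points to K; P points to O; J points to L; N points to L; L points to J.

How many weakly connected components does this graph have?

3

From I: component {I}.
From J: component {J, L, N}.
From K: component {K, M, O, P}.
That's 3 components.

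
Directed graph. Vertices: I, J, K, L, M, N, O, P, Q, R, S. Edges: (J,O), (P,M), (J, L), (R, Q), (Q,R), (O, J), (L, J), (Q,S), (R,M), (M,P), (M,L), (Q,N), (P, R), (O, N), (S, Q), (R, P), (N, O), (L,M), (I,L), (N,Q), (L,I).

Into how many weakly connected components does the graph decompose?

From I: component {I, J, L, M, N, O, P, Q, R, S}.
From K: component {K}.
That's 2 components.

2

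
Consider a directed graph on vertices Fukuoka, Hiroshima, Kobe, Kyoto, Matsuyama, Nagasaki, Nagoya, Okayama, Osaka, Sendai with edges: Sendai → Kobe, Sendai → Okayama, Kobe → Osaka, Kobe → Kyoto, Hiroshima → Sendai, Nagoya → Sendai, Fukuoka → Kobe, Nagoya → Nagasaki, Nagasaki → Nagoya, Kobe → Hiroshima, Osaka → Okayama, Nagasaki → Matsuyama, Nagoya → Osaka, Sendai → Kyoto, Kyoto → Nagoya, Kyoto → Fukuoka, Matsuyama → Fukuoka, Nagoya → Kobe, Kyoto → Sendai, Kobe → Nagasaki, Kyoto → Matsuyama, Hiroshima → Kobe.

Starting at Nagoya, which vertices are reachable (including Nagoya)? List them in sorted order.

Start at Nagoya.
Its neighbours: Kobe, Nagasaki, Osaka, Sendai.
Then their neighbours: Hiroshima, Kyoto, Matsuyama, Okayama.
Then next layer: Fukuoka.
Every vertex is now reached.

Fukuoka, Hiroshima, Kobe, Kyoto, Matsuyama, Nagasaki, Nagoya, Okayama, Osaka, Sendai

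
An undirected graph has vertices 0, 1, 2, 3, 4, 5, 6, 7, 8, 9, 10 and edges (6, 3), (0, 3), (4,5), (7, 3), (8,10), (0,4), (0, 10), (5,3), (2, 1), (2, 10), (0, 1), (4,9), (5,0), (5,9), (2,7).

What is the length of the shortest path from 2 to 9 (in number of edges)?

Distance 0: 2.
Distance 1: 1, 7, 10.
Distance 2: 0, 3, 8.
Distance 3: 4, 5, 6.
Distance 4: 9 — contains 9.

4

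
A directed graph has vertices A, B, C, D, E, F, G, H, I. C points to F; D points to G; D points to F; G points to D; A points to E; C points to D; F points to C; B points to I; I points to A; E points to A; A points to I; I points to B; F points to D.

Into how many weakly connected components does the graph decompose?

3

From A: component {A, B, E, I}.
From C: component {C, D, F, G}.
From H: component {H}.
That's 3 components.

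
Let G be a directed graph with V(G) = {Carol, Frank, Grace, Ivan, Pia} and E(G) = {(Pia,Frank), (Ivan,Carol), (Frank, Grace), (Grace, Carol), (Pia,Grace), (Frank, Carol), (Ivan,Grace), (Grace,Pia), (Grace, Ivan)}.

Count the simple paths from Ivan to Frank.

1

Ivan→Grace→Pia→Frank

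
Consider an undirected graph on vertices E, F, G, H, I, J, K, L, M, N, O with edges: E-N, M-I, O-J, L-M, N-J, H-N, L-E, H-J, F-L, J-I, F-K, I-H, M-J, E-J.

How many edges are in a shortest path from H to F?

Distance 0: H.
Distance 1: I, J, N.
Distance 2: E, M, O.
Distance 3: L.
Distance 4: F — contains F.

4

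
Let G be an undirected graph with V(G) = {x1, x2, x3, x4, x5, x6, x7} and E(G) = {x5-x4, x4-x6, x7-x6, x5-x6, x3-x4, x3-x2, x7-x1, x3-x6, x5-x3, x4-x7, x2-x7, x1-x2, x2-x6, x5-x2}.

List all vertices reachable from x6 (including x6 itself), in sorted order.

Start at x6.
Its neighbours: x2, x3, x4, x5, x7.
Then their neighbours: x1.
Every vertex is now reached.

x1, x2, x3, x4, x5, x6, x7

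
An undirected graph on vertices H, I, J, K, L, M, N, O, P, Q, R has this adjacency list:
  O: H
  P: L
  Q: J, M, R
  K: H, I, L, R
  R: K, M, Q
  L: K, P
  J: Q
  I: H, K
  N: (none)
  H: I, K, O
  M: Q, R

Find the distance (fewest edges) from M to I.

Distance 0: M.
Distance 1: Q, R.
Distance 2: J, K.
Distance 3: H, I, L — contains I.

3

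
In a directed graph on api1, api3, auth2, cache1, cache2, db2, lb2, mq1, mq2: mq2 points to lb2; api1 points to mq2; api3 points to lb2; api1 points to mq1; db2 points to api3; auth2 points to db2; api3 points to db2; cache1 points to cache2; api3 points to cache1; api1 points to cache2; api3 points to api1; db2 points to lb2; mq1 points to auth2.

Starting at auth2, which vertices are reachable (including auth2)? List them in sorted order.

api1, api3, auth2, cache1, cache2, db2, lb2, mq1, mq2

Start at auth2.
Its neighbours: db2.
Then their neighbours: api3, lb2.
Then next layer: api1, cache1.
Then next layer: cache2, mq1, mq2.
Every vertex is now reached.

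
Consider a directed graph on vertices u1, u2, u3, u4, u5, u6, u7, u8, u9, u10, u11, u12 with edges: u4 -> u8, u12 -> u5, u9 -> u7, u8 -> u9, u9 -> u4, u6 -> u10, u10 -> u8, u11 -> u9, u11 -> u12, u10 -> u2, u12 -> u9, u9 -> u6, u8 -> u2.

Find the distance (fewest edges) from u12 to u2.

Distance 0: u12.
Distance 1: u5, u9.
Distance 2: u4, u6, u7.
Distance 3: u8, u10.
Distance 4: u2 — contains u2.

4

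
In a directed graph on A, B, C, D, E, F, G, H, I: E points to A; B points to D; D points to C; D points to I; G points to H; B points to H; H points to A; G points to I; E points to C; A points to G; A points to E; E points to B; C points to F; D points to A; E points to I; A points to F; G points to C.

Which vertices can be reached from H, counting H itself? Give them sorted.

Start at H.
Its neighbours: A.
Then their neighbours: E, F, G.
Then next layer: B, C, I.
Then next layer: D.
Every vertex is now reached.

A, B, C, D, E, F, G, H, I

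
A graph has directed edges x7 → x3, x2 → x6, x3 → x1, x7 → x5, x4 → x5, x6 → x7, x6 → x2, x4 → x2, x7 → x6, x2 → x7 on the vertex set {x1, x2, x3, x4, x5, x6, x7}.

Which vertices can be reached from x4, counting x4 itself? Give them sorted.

x1, x2, x3, x4, x5, x6, x7

Start at x4.
Its neighbours: x2, x5.
Then their neighbours: x6, x7.
Then next layer: x3.
Then next layer: x1.
Every vertex is now reached.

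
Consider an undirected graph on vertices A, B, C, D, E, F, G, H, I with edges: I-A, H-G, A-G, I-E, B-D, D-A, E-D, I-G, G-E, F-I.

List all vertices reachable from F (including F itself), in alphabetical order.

Start at F.
Its neighbours: I.
Then their neighbours: A, E, G.
Then next layer: D, H.
Then next layer: B.
Nothing further is reachable.

A, B, D, E, F, G, H, I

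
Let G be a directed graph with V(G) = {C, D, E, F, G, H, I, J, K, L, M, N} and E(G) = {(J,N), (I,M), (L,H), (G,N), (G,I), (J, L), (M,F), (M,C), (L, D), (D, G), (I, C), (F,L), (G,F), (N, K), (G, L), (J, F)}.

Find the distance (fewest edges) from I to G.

5

Distance 0: I.
Distance 1: C, M.
Distance 2: F.
Distance 3: L.
Distance 4: D, H.
Distance 5: G — contains G.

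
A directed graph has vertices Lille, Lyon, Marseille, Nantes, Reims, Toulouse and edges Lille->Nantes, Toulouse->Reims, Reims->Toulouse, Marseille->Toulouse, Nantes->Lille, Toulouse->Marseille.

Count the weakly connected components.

From Lille: component {Lille, Nantes}.
From Lyon: component {Lyon}.
From Marseille: component {Marseille, Reims, Toulouse}.
That's 3 components.

3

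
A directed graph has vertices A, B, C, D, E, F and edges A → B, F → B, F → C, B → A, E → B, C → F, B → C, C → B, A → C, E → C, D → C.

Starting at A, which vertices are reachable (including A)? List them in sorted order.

Start at A.
Its neighbours: B, C.
Then their neighbours: F.
Nothing further is reachable.

A, B, C, F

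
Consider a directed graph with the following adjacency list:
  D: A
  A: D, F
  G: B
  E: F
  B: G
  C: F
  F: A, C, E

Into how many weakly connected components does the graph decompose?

2

From A: component {A, C, D, E, F}.
From B: component {B, G}.
That's 2 components.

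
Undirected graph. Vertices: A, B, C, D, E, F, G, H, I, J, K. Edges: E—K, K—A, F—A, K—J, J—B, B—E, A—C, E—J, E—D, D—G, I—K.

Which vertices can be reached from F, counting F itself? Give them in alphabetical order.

A, B, C, D, E, F, G, I, J, K

Start at F.
Its neighbours: A.
Then their neighbours: C, K.
Then next layer: E, I, J.
Then next layer: B, D.
Then next layer: G.
Nothing further is reachable.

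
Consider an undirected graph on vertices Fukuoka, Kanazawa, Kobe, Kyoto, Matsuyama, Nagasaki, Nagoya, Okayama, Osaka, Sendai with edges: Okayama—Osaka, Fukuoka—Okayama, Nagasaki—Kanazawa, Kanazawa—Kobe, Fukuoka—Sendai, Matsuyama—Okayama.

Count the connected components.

From Fukuoka: component {Fukuoka, Matsuyama, Okayama, Osaka, Sendai}.
From Kanazawa: component {Kanazawa, Kobe, Nagasaki}.
From Kyoto: component {Kyoto}.
From Nagoya: component {Nagoya}.
That's 4 components.

4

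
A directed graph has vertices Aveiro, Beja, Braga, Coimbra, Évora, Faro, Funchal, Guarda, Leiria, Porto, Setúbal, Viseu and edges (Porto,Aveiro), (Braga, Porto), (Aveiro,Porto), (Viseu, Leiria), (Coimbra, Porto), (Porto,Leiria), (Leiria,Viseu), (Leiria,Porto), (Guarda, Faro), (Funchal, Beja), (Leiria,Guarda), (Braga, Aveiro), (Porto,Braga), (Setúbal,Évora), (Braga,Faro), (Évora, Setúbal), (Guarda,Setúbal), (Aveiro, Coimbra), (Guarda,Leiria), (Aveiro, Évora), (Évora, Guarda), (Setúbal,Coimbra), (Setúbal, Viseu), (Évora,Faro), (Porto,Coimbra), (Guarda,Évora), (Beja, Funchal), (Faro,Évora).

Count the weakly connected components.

From Aveiro: component {Aveiro, Braga, Coimbra, Évora, Faro, Guarda, Leiria, Porto, Setúbal, Viseu}.
From Beja: component {Beja, Funchal}.
That's 2 components.

2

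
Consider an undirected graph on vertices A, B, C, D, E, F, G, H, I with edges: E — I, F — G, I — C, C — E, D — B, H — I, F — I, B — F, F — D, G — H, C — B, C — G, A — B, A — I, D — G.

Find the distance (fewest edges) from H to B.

Distance 0: H.
Distance 1: G, I.
Distance 2: A, C, D, E, F.
Distance 3: B — contains B.

3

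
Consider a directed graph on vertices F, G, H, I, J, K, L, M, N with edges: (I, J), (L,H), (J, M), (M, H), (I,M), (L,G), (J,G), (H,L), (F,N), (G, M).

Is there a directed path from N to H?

N has no outgoing edges, so nothing is reachable from it.

No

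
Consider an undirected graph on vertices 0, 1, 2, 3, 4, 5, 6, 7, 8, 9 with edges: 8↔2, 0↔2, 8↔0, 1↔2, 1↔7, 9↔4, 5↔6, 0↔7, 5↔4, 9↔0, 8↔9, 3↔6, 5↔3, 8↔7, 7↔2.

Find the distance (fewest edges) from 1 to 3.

Distance 0: 1.
Distance 1: 2, 7.
Distance 2: 0, 8.
Distance 3: 9.
Distance 4: 4.
Distance 5: 5.
Distance 6: 3, 6 — contains 3.

6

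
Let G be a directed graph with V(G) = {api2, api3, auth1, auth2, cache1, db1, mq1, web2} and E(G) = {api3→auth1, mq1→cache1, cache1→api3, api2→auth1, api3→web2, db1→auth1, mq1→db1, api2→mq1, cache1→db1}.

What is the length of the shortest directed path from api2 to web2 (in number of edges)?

4

Distance 0: api2.
Distance 1: auth1, mq1.
Distance 2: cache1, db1.
Distance 3: api3.
Distance 4: web2 — contains web2.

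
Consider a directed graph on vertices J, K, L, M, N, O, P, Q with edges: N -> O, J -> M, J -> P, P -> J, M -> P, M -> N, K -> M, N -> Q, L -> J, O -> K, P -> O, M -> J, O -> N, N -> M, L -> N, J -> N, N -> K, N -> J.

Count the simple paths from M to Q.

M→J→N→Q
M→J→P→O→N→Q
M→N→Q
M→P→J→N→Q
M→P→O→N→Q

5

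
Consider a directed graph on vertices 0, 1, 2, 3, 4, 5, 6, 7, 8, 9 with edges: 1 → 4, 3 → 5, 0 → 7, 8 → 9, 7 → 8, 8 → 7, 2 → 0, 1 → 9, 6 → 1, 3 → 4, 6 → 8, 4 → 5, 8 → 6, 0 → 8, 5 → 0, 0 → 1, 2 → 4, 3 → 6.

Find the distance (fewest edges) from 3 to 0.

Distance 0: 3.
Distance 1: 4, 5, 6.
Distance 2: 0, 1, 8 — contains 0.

2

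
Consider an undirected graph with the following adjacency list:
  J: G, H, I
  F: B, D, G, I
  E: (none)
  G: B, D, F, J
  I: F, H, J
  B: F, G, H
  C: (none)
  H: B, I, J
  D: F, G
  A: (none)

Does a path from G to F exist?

Yes

Explore from G.
Distance 1: reach B, D, F, J.
Found F.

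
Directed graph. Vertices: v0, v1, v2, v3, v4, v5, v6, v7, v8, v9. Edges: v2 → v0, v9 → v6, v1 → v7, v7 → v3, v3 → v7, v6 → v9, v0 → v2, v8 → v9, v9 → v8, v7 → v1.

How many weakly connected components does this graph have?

From v0: component {v0, v2}.
From v1: component {v1, v3, v7}.
From v4: component {v4}.
From v5: component {v5}.
From v6: component {v6, v8, v9}.
That's 5 components.

5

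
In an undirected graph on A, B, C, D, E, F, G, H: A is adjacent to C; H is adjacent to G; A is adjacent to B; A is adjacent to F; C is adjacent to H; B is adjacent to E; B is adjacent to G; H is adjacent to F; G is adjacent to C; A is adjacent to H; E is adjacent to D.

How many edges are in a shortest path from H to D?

Distance 0: H.
Distance 1: A, C, F, G.
Distance 2: B.
Distance 3: E.
Distance 4: D — contains D.

4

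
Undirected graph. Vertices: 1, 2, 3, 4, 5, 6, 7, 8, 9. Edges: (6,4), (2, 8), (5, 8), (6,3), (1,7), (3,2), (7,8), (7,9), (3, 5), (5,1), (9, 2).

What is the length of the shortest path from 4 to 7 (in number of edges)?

Distance 0: 4.
Distance 1: 6.
Distance 2: 3.
Distance 3: 2, 5.
Distance 4: 1, 8, 9.
Distance 5: 7 — contains 7.

5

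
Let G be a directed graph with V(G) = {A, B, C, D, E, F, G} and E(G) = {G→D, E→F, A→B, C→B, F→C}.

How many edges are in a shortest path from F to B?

Distance 0: F.
Distance 1: C.
Distance 2: B — contains B.

2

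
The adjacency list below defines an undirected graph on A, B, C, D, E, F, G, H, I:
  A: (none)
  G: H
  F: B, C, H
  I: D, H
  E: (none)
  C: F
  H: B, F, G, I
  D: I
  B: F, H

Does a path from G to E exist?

No

Explore from G.
Distance 1: reach H.
Distance 2: reach B, F, I.
Distance 3: reach C, D.
The search is exhausted without reaching E; it lies in a different component.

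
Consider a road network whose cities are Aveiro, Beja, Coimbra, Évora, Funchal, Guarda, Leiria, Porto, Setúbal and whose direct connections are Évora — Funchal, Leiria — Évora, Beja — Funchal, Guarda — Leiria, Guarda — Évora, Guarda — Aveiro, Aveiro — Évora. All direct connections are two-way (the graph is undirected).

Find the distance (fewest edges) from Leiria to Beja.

3

Distance 0: Leiria.
Distance 1: Évora, Guarda.
Distance 2: Aveiro, Funchal.
Distance 3: Beja — contains Beja.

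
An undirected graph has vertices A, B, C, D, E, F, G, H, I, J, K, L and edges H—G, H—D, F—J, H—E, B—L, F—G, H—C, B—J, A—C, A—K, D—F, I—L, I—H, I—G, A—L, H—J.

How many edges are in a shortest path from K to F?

Distance 0: K.
Distance 1: A.
Distance 2: C, L.
Distance 3: B, H, I.
Distance 4: D, E, G, J.
Distance 5: F — contains F.

5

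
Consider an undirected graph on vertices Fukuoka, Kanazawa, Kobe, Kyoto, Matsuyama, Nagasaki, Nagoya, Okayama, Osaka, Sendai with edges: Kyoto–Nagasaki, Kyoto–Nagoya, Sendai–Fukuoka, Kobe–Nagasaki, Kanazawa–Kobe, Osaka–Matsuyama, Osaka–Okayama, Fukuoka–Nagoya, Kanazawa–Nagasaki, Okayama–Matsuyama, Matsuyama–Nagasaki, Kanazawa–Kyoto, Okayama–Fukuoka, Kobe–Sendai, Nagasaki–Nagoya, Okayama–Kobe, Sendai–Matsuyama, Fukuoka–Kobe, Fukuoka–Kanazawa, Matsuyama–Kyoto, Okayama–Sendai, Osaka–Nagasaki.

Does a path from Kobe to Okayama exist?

Yes

Explore from Kobe.
Distance 1: reach Fukuoka, Kanazawa, Nagasaki, Okayama, Sendai.
Found Okayama.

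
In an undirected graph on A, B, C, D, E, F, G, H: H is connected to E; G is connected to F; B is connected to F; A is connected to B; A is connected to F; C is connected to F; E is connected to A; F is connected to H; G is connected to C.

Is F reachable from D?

D has no edges, so nothing is reachable from it.

No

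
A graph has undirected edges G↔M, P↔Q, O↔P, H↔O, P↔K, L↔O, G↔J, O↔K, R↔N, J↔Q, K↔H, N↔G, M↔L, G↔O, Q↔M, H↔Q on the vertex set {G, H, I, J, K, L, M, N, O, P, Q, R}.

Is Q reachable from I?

No

I has no edges, so nothing is reachable from it.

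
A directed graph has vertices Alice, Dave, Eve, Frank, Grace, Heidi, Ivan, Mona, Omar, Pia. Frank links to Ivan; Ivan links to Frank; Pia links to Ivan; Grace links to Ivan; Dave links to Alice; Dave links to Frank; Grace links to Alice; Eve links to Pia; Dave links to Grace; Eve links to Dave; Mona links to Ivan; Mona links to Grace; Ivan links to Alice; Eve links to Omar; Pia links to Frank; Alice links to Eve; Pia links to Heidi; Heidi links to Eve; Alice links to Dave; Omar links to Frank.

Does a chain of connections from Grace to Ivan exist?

Explore from Grace.
Distance 1: reach Alice, Ivan.
Found Ivan.

Yes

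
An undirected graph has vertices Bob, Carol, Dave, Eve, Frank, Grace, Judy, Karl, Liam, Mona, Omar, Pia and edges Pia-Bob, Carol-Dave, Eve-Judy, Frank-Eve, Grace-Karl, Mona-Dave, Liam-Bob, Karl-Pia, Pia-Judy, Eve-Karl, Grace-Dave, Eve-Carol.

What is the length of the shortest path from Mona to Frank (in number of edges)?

Distance 0: Mona.
Distance 1: Dave.
Distance 2: Carol, Grace.
Distance 3: Eve, Karl.
Distance 4: Frank, Judy, Pia — contains Frank.

4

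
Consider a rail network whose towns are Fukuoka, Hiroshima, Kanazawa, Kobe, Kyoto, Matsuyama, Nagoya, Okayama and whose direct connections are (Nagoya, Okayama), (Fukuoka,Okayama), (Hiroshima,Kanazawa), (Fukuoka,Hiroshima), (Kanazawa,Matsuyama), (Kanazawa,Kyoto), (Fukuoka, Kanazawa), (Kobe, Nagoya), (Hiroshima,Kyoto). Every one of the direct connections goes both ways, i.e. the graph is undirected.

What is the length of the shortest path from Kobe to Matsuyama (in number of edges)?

Distance 0: Kobe.
Distance 1: Nagoya.
Distance 2: Okayama.
Distance 3: Fukuoka.
Distance 4: Hiroshima, Kanazawa.
Distance 5: Kyoto, Matsuyama — contains Matsuyama.

5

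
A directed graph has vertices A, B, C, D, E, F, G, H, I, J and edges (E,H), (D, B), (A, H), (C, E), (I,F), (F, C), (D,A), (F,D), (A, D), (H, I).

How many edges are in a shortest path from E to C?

Distance 0: E.
Distance 1: H.
Distance 2: I.
Distance 3: F.
Distance 4: C, D — contains C.

4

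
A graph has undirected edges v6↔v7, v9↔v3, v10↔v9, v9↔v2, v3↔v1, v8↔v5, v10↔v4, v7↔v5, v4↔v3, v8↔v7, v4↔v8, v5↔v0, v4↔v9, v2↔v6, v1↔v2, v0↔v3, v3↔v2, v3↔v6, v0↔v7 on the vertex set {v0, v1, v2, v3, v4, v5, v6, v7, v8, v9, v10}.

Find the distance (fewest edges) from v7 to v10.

Distance 0: v7.
Distance 1: v0, v5, v6, v8.
Distance 2: v2, v3, v4.
Distance 3: v1, v9, v10 — contains v10.

3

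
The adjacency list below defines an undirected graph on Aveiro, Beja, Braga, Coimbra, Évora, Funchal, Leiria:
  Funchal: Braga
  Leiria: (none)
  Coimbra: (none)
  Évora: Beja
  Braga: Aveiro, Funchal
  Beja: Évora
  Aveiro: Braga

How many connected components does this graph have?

From Aveiro: component {Aveiro, Braga, Funchal}.
From Beja: component {Beja, Évora}.
From Coimbra: component {Coimbra}.
From Leiria: component {Leiria}.
That's 4 components.

4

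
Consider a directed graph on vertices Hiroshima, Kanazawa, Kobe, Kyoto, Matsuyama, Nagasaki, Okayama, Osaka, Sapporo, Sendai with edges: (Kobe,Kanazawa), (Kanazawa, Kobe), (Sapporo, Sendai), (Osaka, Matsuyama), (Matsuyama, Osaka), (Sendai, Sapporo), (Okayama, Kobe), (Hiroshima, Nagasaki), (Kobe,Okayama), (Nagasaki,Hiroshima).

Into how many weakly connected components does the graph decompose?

From Hiroshima: component {Hiroshima, Nagasaki}.
From Kanazawa: component {Kanazawa, Kobe, Okayama}.
From Kyoto: component {Kyoto}.
From Matsuyama: component {Matsuyama, Osaka}.
From Sapporo: component {Sapporo, Sendai}.
That's 5 components.

5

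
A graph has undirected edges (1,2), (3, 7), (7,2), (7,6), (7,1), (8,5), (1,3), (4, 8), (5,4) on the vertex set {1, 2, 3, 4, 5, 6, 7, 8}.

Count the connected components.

From 1: component {1, 2, 3, 6, 7}.
From 4: component {4, 5, 8}.
That's 2 components.

2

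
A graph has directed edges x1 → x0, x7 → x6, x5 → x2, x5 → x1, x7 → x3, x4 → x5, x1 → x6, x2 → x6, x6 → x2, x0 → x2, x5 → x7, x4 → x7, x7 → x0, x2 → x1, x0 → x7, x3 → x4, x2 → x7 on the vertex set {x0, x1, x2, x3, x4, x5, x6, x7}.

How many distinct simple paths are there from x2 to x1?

2

x2→x1
x2→x7→x3→x4→x5→x1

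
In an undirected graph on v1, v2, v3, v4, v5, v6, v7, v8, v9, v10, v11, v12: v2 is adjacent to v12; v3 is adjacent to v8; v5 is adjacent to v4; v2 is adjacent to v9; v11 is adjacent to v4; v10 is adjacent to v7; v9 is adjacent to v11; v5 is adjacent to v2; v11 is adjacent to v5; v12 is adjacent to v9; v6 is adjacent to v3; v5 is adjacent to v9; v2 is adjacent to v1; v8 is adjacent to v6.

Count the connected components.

From v1: component {v1, v2, v4, v5, v9, v11, v12}.
From v3: component {v3, v6, v8}.
From v7: component {v7, v10}.
That's 3 components.

3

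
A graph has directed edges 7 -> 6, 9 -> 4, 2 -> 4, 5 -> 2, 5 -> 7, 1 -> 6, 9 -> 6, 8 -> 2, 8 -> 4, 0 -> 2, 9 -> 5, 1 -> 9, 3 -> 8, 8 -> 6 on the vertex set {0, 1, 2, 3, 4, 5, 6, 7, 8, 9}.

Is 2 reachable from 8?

Yes

Explore from 8.
Distance 1: reach 2, 4, 6.
Found 2.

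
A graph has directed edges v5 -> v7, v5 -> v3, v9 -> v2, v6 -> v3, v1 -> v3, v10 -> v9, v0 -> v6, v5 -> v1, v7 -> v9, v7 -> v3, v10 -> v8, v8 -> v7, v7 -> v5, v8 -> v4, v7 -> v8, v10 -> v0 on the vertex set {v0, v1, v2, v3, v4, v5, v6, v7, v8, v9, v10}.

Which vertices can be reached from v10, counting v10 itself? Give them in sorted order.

Start at v10.
Its neighbours: v0, v8, v9.
Then their neighbours: v2, v4, v6, v7.
Then next layer: v3, v5.
Then next layer: v1.
Every vertex is now reached.

v0, v1, v2, v3, v4, v5, v6, v7, v8, v9, v10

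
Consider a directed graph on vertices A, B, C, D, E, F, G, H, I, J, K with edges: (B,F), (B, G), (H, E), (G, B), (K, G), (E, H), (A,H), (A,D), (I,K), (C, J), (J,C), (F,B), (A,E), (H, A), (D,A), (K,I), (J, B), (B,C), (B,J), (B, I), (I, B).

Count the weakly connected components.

From A: component {A, D, E, H}.
From B: component {B, C, F, G, I, J, K}.
That's 2 components.

2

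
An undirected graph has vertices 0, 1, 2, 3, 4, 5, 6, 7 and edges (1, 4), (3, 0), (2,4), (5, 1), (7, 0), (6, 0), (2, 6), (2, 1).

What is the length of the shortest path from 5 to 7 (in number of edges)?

Distance 0: 5.
Distance 1: 1.
Distance 2: 2, 4.
Distance 3: 6.
Distance 4: 0.
Distance 5: 3, 7 — contains 7.

5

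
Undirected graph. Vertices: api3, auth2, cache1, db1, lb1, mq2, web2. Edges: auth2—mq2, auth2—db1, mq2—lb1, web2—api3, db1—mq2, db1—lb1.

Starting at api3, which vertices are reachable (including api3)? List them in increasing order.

api3, web2

Start at api3.
Its neighbours: web2.
Nothing further is reachable.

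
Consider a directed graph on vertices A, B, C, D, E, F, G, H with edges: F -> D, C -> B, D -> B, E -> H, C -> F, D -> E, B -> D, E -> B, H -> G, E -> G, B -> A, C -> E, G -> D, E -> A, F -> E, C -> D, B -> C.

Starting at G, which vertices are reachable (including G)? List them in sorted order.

Start at G.
Its neighbours: D.
Then their neighbours: B, E.
Then next layer: A, C, H.
Then next layer: F.
Every vertex is now reached.

A, B, C, D, E, F, G, H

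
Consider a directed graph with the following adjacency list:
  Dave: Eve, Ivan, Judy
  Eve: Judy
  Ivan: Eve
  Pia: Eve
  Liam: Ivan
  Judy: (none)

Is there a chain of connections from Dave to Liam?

Explore from Dave.
Distance 1: reach Eve, Ivan, Judy.
The search from Dave is exhausted; no directed path reaches Liam.

No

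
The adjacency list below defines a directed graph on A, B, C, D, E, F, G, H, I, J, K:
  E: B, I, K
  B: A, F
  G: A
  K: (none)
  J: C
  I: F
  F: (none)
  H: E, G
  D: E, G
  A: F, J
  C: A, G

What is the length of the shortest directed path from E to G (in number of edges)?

Distance 0: E.
Distance 1: B, I, K.
Distance 2: A, F.
Distance 3: J.
Distance 4: C.
Distance 5: G — contains G.

5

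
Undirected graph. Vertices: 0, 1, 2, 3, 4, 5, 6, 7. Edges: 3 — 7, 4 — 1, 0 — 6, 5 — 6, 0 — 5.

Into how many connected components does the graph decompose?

From 0: component {0, 5, 6}.
From 1: component {1, 4}.
From 2: component {2}.
From 3: component {3, 7}.
That's 4 components.

4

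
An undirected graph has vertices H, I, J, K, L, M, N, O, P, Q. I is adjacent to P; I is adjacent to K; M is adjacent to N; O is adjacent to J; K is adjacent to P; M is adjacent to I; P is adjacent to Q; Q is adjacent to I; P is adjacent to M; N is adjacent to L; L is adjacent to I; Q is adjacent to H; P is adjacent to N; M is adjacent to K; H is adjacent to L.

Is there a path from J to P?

Explore from J.
Distance 1: reach O.
The search is exhausted without reaching P; it lies in a different component.

No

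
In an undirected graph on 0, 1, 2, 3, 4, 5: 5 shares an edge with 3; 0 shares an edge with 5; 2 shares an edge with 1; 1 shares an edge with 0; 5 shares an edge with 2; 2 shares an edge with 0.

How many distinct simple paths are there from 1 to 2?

3

1–0–2
1–0–5–2
1–2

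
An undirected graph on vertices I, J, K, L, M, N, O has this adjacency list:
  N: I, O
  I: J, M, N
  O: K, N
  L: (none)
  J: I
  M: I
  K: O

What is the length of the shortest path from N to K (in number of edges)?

Distance 0: N.
Distance 1: I, O.
Distance 2: J, K, M — contains K.

2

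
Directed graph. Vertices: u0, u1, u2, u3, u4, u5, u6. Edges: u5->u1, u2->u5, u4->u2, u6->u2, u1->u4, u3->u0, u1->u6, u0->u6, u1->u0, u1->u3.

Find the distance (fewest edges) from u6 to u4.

4

Distance 0: u6.
Distance 1: u2.
Distance 2: u5.
Distance 3: u1.
Distance 4: u0, u3, u4 — contains u4.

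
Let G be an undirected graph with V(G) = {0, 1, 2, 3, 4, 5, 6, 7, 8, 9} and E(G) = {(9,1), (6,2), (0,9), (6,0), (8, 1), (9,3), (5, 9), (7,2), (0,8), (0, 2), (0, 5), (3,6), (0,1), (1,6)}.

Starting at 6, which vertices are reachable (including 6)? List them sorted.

0, 1, 2, 3, 5, 6, 7, 8, 9

Start at 6.
Its neighbours: 0, 1, 2, 3.
Then their neighbours: 5, 7, 8, 9.
Nothing further is reachable.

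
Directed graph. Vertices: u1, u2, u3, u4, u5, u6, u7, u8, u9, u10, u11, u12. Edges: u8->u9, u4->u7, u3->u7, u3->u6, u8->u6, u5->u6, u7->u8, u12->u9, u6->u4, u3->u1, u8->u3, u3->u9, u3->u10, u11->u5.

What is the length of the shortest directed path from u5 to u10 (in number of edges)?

Distance 0: u5.
Distance 1: u6.
Distance 2: u4.
Distance 3: u7.
Distance 4: u8.
Distance 5: u3, u9.
Distance 6: u1, u10 — contains u10.

6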